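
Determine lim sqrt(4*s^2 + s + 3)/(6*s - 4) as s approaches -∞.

-1/3

For large |s|, √(4*s^2 + s + 3) ≈ √4·|s| and the denominator ≈ 6s.
Since s → −∞, |s| = −s, giving −√4/(6) = -1/3.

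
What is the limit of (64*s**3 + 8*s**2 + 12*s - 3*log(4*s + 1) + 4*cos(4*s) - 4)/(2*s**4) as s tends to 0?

352/3

Substitution gives 0/0; apply L'Hôpital's rule 4 times.
After differentiating numerator and denominator 4 times the quotient is (1024*cos(4*s) + 4608/(4*s + 1)^4)/(48); at s = 0 this is 352/3.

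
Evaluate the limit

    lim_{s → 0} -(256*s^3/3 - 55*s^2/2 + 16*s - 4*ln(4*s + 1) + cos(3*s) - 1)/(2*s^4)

Substitution gives 0/0 (the numerator vanishes to order 4).
Expand each term to order s^4: the coefficient of s^4 in -4·ln(1 + 4s) is 256 and in cos(3s) is 27/8.
Lower-order terms cancel with the polynomial part, so the numerator is (2075/8)·s^4 + o(s^4), and the limit is (2075/8)/(-2) = -2075/16.

-2075/16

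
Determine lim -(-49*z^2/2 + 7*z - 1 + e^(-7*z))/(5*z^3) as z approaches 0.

343/30

Direct substitution gives 0/0.
Apply L'Hôpital: lim (-49*z + 7 - 7*e^(-7*z))/(-15*z^2), still 0/0.
Apply L'Hôpital: lim (-49 + 49*e^(-7*z))/(-30*z), still 0/0.
After 3 applications of L'Hôpital's rule the quotient is (-343*e^(-7*z))/(-30); substituting z = 0 gives 343/30.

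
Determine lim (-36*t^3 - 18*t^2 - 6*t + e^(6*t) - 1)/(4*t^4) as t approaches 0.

27/2

Direct substitution gives 0/0.
Apply L'Hôpital: lim (-108*t^2 - 36*t + 6*e^(6*t) - 6)/(16*t^3), still 0/0.
Apply L'Hôpital: lim (-216*t + 36*e^(6*t) - 36)/(48*t^2), still 0/0.
Apply L'Hôpital: lim (216*e^(6*t) - 216)/(96*t), still 0/0.
After 4 applications of L'Hôpital's rule the quotient is (1296*e^(6*t))/(96); substituting t = 0 gives 27/2.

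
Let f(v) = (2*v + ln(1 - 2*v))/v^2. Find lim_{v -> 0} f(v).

-2

Direct substitution gives 0/0.
Apply L'Hôpital: lim (2 - 2/(1 - 2*v))/(2*v), still 0/0.
After 2 applications of L'Hôpital's rule the quotient is (-4/(1 - 2*v)^2)/(2); substituting v = 0 gives -2.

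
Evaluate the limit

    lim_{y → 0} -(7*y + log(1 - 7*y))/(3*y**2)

Direct substitution gives 0/0.
Apply L'Hôpital: lim (7 - 7/(1 - 7*y))/(-6*y), still 0/0.
After 2 applications of L'Hôpital's rule the quotient is (-49/(1 - 7*y)^2)/(-6); substituting y = 0 gives 49/6.

49/6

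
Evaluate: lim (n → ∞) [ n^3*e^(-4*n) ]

0

Write as n^3/e^{4n}, an ∞/∞ form.
Exponential growth dominates any polynomial, so repeated L'Hôpital (or the standard result) gives 0.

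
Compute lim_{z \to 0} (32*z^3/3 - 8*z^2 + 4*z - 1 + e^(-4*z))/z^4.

32/3

Direct substitution gives 0/0.
Apply L'Hôpital: lim (32*z^2 - 16*z + 4 - 4*e^(-4*z))/(4*z^3), still 0/0.
Apply L'Hôpital: lim (64*z - 16 + 16*e^(-4*z))/(12*z^2), still 0/0.
Apply L'Hôpital: lim (64 - 64*e^(-4*z))/(24*z), still 0/0.
After 4 applications of L'Hôpital's rule the quotient is (256*e^(-4*z))/(24); substituting z = 0 gives 32/3.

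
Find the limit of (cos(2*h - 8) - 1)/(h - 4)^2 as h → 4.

Direct substitution gives 0/0.
Apply L'Hôpital: lim (-2*sin(2*h - 8))/(2*h - 8), still 0/0.
After 2 applications of L'Hôpital's rule the quotient is (-4*cos(2*h - 8))/(2); substituting h = 4 gives -2.

-2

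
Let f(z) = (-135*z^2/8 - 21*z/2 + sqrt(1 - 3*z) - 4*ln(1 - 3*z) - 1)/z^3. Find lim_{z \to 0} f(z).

549/16

Substitution gives 0/0 (the numerator vanishes to order 3).
Expand each term to order z^3: the coefficient of z^3 in √(1 - 3z) is -27/16 and in -4·ln(1 - 3z) is 36.
Lower-order terms cancel with the polynomial part, so the numerator is (549/16)·z^3 + o(z^3), and the limit is (549/16)/(1) = 549/16.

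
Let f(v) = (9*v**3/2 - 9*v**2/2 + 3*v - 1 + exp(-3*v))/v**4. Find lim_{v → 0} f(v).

27/8

Direct substitution gives 0/0.
Apply L'Hôpital: lim (27*v^2/2 - 9*v + 3 - 3*e^(-3*v))/(4*v^3), still 0/0.
Apply L'Hôpital: lim (27*v - 9 + 9*e^(-3*v))/(12*v^2), still 0/0.
Apply L'Hôpital: lim (27 - 27*e^(-3*v))/(24*v), still 0/0.
After 4 applications of L'Hôpital's rule the quotient is (81*e^(-3*v))/(24); substituting v = 0 gives 27/8.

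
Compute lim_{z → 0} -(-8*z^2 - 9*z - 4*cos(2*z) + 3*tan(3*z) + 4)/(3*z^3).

Substitution gives 0/0; apply L'Hôpital's rule 3 times.
After differentiating numerator and denominator 3 times the quotient is (-32*sin(2*z) + 486*tan(3*z)^4 + 648*tan(3*z)^2 + 162)/(-18); at z = 0 this is -9.

-9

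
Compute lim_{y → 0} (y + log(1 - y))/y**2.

-1/2

Direct substitution gives 0/0.
Apply L'Hôpital: lim (1 - 1/(1 - y))/(2*y), still 0/0.
After 2 applications of L'Hôpital's rule the quotient is (-1/(1 - y)^2)/(2); substituting y = 0 gives -1/2.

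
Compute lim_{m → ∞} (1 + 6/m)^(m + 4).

Let L be the limit and take ln: ln L = lim (m + 4)·ln(1 + 6/m) = lim (m + 4)·(6/m + O(1/m²)) = 6.
Hence L = e^(6).

e^(6)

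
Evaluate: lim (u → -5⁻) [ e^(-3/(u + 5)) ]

As u → -5⁻, -3/(u + 5) → +∞, so e^(-3/(u + 5)) → ∞.

∞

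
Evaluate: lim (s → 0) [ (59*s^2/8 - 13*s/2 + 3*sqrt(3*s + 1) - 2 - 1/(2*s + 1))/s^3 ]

209/16

Substitution gives 0/0 (the numerator vanishes to order 3).
Expand each term to order s^3: the coefficient of s^3 in 3·√(1 + 3s) is 81/16 and in −1/(1 + 2s) is 8.
Lower-order terms cancel with the polynomial part, so the numerator is (209/16)·s^3 + o(s^3), and the limit is (209/16)/(1) = 209/16.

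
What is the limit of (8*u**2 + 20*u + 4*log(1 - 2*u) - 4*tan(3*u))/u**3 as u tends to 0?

-140/3

Substitution gives 0/0 (the numerator vanishes to order 3).
Expand each term to order u^3: the coefficient of u^3 in -4·tan(3u) is -36 and in 4·ln(1 - 2u) is -32/3.
Lower-order terms cancel with the polynomial part, so the numerator is (-140/3)·u^3 + o(u^3), and the limit is (-140/3)/(1) = -140/3.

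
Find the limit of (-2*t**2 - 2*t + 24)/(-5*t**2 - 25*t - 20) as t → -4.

14/15

Since t = -4 makes numerator and denominator zero, (t + 4) divides both.
Cancelling it gives (6 - 2*t)/(-5*t - 5); now plug in t = -4 to get 14/15.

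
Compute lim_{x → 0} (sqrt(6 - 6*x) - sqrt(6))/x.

-√(6)/2

A 0/0 form; rationalise with √(6 - 6x) + √6. This collapses the numerator to -6x, leaving -6/(√(6 - 6x) + √6) → -6/(2√6) = -√(6)/2.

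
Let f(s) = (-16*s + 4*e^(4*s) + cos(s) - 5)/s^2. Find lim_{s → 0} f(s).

63/2

Substitution gives 0/0; apply L'Hôpital's rule 2 times.
After differentiating numerator and denominator 2 times the quotient is (64*e^(4*s) - cos(s))/(2); at s = 0 this is 63/2.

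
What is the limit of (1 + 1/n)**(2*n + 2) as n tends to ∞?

e^(2)

Let L be the limit and take ln: ln L = lim (2n + 2)·ln(1 + 1/n) = lim (2n + 2)·(1/n + O(1/n²)) = 2.
Hence L = e^(2).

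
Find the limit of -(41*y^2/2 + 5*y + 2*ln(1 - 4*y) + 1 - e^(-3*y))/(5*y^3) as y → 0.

Substitution gives 0/0 (the numerator vanishes to order 3).
Expand each term to order y^3: the coefficient of y^3 in 2·ln(1 - 4y) is -128/3 and in −e^(-3y) is 9/2.
Lower-order terms cancel with the polynomial part, so the numerator is (-229/6)·y^3 + o(y^3), and the limit is (-229/6)/(-5) = 229/30.

229/30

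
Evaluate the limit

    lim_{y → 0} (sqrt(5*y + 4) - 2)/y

5/4

Substitution gives 0/0. Multiply numerator and denominator by the conjugate √(4 + 5y) + √4.
The numerator becomes (4 + 5y) − 4 = 5y, so the expression simplifies to 5/(√(4 + 5y) + √4).
Letting y → 0 gives 5/(2√4) = 5/4.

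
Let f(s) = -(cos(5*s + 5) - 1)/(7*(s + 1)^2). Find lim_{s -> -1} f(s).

Direct substitution gives 0/0.
Apply L'Hôpital: lim (-5*sin(5*s + 5))/(-14*s - 14), still 0/0.
After 2 applications of L'Hôpital's rule the quotient is (-25*cos(5*s + 5))/(-14); substituting s = -1 gives 25/14.

25/14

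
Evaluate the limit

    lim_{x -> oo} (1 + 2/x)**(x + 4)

e^(2)

Let L be the limit and take ln: ln L = lim (x + 4)·ln(1 + 2/x) = lim (x + 4)·(2/x + O(1/x²)) = 2.
Hence L = e^(2).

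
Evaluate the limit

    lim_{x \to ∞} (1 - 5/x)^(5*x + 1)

e^(-25)

The base → 1 and the exponent → ∞: a 1^∞ form.
Take logarithms: (5x + 1)·ln(1 - 5/x). Since ln(1+u) ~ u for small u, this behaves like (5x)·(-5/x) → -25.
So the limit is e^(-25).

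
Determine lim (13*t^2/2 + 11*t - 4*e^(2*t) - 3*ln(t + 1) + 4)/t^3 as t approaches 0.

-19/3

Substitution gives 0/0; apply L'Hôpital's rule 3 times.
After differentiating numerator and denominator 3 times the quotient is (-32*e^(2*t) - 6/(t + 1)^3)/(6); at t = 0 this is -19/3.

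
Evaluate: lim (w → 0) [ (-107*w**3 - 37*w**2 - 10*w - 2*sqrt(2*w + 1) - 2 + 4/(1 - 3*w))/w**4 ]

Substitution gives 0/0 (the numerator vanishes to order 4).
Expand each term to order w^4: the coefficient of w^4 in -2·√(1 + 2w) is 5/4 and in 4·1/(1 - 3w) is 324.
Lower-order terms cancel with the polynomial part, so the numerator is (1301/4)·w^4 + o(w^4), and the limit is (1301/4)/(1) = 1301/4.

1301/4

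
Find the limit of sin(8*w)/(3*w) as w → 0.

8/3

Substitution gives 0/0.
Write it as (8/3)·sin(8w)/(8w); since sin(u)/u → 1, the limit is 8/3.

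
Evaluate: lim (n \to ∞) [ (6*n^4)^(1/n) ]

Base → ∞ and exponent → 0: an ∞^0 form.
Take logs: (1/n)·ln(6·n^4) = (ln 6 + 4·ln n)/n → 0.
So the limit is e^0 = 1.

1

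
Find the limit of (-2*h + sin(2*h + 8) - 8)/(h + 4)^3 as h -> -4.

-4/3

Direct substitution gives 0/0.
Apply L'Hôpital: lim (2*cos(2*h + 8) - 2)/(3*(h + 4)^2), still 0/0.
Apply L'Hôpital: lim (-4*sin(2*h + 8))/(6*h + 24), still 0/0.
After 3 applications of L'Hôpital's rule the quotient is (-8*cos(2*h + 8))/(6); substituting h = -4 gives -4/3.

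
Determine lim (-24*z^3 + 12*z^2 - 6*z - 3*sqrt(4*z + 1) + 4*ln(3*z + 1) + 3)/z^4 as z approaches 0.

-51

Substitution gives 0/0 (the numerator vanishes to order 4).
Expand each term to order z^4: the coefficient of z^4 in 4·ln(1 + 3z) is -81 and in -3·√(1 + 4z) is 30.
Lower-order terms cancel with the polynomial part, so the numerator is (-51)·z^4 + o(z^4), and the limit is (-51)/(1) = -51.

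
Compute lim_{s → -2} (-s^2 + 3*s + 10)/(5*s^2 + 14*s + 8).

-7/6

Since s = -2 makes numerator and denominator zero, (s + 2) divides both.
Cancelling it gives (5 - s)/(5*s + 4); now plug in s = -2 to get -7/6.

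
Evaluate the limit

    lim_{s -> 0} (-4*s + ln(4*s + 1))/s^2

-8

Direct substitution gives 0/0.
Apply L'Hôpital: lim (-4 + 4/(4*s + 1))/(2*s), still 0/0.
After 2 applications of L'Hôpital's rule the quotient is (-16/(4*s + 1)^2)/(2); substituting s = 0 gives -8.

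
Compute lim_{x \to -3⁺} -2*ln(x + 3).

∞

As x → -3⁺, x + 3 → 0⁺ and ln(x + 3) → −∞.
Multiplying by -2 gives ∞.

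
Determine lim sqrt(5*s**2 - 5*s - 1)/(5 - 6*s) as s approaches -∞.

√(5)/6

For large |s|, √(5*s^2 - 5*s - 1) ≈ √5·|s| and the denominator ≈ -6s.
Since s → −∞, |s| = −s, giving −√5/(-6) = √(5)/6.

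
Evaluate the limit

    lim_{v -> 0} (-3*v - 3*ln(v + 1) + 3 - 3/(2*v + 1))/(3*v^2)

Substitution gives 0/0; apply L'Hôpital's rule 2 times.
After differentiating numerator and denominator 2 times the quotient is (-24/(2*v + 1)^3 + 3/(v + 1)^2)/(6); at v = 0 this is -7/2.

-7/2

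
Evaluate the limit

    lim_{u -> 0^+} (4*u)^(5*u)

1

Base → 0⁺ and exponent → 0⁺: a 0^0 form.
Take logs: 5u·ln(4u). This is 0·(−∞); rewriting as ln(4u)/(1/(5u)) and applying L'Hôpital gives 0.
Hence the limit is e^0 = 1.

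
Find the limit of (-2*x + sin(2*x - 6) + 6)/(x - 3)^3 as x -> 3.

Direct substitution gives 0/0.
Apply L'Hôpital: lim (2*cos(2*x - 6) - 2)/(3*(x - 3)^2), still 0/0.
Apply L'Hôpital: lim (-4*sin(2*x - 6))/(6*x - 18), still 0/0.
After 3 applications of L'Hôpital's rule the quotient is (-8*cos(2*x - 6))/(6); substituting x = 3 gives -4/3.

-4/3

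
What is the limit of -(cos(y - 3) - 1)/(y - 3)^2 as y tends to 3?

1/2

Direct substitution gives 0/0.
Apply L'Hôpital: lim (-sin(y - 3))/(6 - 2*y), still 0/0.
After 2 applications of L'Hôpital's rule the quotient is (-cos(y - 3))/(-2); substituting y = 3 gives 1/2.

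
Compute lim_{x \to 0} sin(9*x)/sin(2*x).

Substitution gives 0/0.
Divide numerator and denominator by x: sin(9x)/x → 9 and sin(2x)/x → 2, so the limit is 1·9/2 = 9/2.

9/2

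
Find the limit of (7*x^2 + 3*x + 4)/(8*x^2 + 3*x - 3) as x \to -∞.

7/8

Numerator and denominator both have degree 2.
Dividing every term by x^2, all lower-order terms vanish and the limit is the ratio of leading coefficients, 7/(8) = 7/8.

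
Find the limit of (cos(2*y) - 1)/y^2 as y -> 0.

Direct substitution gives 0/0.
Apply L'Hôpital: lim (-2*sin(2*y))/(2*y), still 0/0.
After 2 applications of L'Hôpital's rule the quotient is (-4*cos(2*y))/(2); substituting y = 0 gives -2.

-2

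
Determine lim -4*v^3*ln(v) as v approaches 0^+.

This is a 0·(−∞) form. Rewrite as -4·ln(v) / v^(−3) and apply L'Hôpital:
the derivative quotient is -4·(1/v) / (−3·v^(−4)) = (4/3)·v^3 → 0.

0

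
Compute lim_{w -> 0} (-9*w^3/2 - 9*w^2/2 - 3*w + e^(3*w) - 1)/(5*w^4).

Direct substitution gives 0/0.
Apply L'Hôpital: lim (-27*w^2/2 - 9*w + 3*e^(3*w) - 3)/(20*w^3), still 0/0.
Apply L'Hôpital: lim (-27*w + 9*e^(3*w) - 9)/(60*w^2), still 0/0.
Apply L'Hôpital: lim (27*e^(3*w) - 27)/(120*w), still 0/0.
After 4 applications of L'Hôpital's rule the quotient is (81*e^(3*w))/(120); substituting w = 0 gives 27/40.

27/40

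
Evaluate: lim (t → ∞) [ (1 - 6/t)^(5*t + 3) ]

e^(-30)

Let L be the limit and take ln: ln L = lim (5t + 3)·ln(1 - 6/t) = lim (5t + 3)·(-6/t + O(1/t²)) = -30.
Hence L = e^(-30).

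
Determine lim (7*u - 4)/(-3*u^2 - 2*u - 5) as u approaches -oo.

0

The denominator has degree 2 and the numerator degree 1. Dividing numerator and denominator by u^2 sends every term to 0 except the leading denominator term, so the limit is 0.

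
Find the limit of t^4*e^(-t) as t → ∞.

Write as t^4/e^{1t}, an ∞/∞ form.
Exponential growth dominates any polynomial, so repeated L'Hôpital (or the standard result) gives 0.

0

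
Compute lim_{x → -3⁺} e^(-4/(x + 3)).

0

As x → -3⁺, -4/(x + 3) → −∞, so e^(-4/(x + 3)) → 0.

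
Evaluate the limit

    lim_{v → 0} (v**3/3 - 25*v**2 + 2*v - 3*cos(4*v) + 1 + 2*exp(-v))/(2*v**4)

-383/24

Substitution gives 0/0 (the numerator vanishes to order 4).
Expand each term to order v^4: the coefficient of v^4 in -3·cos(4v) is -32 and in 2·e^(-v) is 1/12.
Lower-order terms cancel with the polynomial part, so the numerator is (-383/12)·v^4 + o(v^4), and the limit is (-383/12)/(2) = -383/24.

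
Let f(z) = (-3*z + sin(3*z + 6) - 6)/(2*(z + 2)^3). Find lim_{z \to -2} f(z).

-9/4

Direct substitution gives 0/0.
Apply L'Hôpital: lim (3*cos(3*z + 6) - 3)/(6*(z + 2)^2), still 0/0.
Apply L'Hôpital: lim (-9*sin(3*z + 6))/(12*z + 24), still 0/0.
After 3 applications of L'Hôpital's rule the quotient is (-27*cos(3*z + 6))/(12); substituting z = -2 gives -9/4.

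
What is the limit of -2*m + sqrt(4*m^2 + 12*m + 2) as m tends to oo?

3

An ∞ − ∞ form. Rationalising with the conjugate, the difference becomes (12m + 2) / (√(4*m^2 + 12*m + 2) + 2m).
For large m the denominator behaves like 2·2m, so the quotient tends to 12/4 = 3.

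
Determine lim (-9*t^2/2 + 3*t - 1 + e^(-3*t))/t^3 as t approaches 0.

-9/2

Direct substitution gives 0/0.
Apply L'Hôpital: lim (-9*t + 3 - 3*e^(-3*t))/(3*t^2), still 0/0.
Apply L'Hôpital: lim (-9 + 9*e^(-3*t))/(6*t), still 0/0.
After 3 applications of L'Hôpital's rule the quotient is (-27*e^(-3*t))/(6); substituting t = 0 gives -9/2.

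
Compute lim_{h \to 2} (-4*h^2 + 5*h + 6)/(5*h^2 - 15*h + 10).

-11/5

At h = 2 both the top and bottom vanish — a removable singularity. Factoring out (h - 2) from each leaves (-4*h - 3)/(5*h - 5), which at h = 2 equals -11/5.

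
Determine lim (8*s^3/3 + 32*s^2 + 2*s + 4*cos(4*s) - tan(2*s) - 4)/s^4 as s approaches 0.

Substitution gives 0/0 (the numerator vanishes to order 4).
Expand each term to order s^4: the coefficient of s^4 in −tan(2s) is 0 and in 4·cos(4s) is 128/3.
Lower-order terms cancel with the polynomial part, so the numerator is (128/3)·s^4 + o(s^4), and the limit is (128/3)/(1) = 128/3.

128/3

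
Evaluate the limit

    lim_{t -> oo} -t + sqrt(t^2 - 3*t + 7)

-3/2

An ∞ − ∞ form. Rationalising with the conjugate, the difference becomes (-3t + 7) / (√(t^2 - 3*t + 7) + t).
For large t the denominator behaves like 2·t, so the quotient tends to -3/2 = -3/2.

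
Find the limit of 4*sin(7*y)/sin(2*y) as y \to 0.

14

Substitution gives 0/0.
Divide numerator and denominator by y: sin(7y)/y → 7 and sin(2y)/y → 2, so the limit is 4·7/2 = 14.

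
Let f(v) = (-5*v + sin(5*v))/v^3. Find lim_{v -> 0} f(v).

-125/6

Direct substitution gives 0/0.
Apply L'Hôpital: lim (5*cos(5*v) - 5)/(3*v^2), still 0/0.
Apply L'Hôpital: lim (-25*sin(5*v))/(6*v), still 0/0.
After 3 applications of L'Hôpital's rule the quotient is (-125*cos(5*v))/(6); substituting v = 0 gives -125/6.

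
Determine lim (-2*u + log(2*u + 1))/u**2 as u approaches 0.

Direct substitution gives 0/0.
Apply L'Hôpital: lim (-2 + 2/(2*u + 1))/(2*u), still 0/0.
After 2 applications of L'Hôpital's rule the quotient is (-4/(2*u + 1)^2)/(2); substituting u = 0 gives -2.

-2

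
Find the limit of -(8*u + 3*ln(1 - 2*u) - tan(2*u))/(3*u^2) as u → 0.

Substitution gives 0/0; apply L'Hôpital's rule 2 times.
After differentiating numerator and denominator 2 times the quotient is (-8*tan(2*u)/cos(2*u)^2 - 12/(2*u - 1)^2)/(-6); at u = 0 this is 2.

2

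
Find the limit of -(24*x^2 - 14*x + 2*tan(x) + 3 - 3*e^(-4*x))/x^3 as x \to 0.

Substitution gives 0/0 (the numerator vanishes to order 3).
Expand each term to order x^3: the coefficient of x^3 in 2·tan(x) is 2/3 and in -3·e^(-4x) is 32.
Lower-order terms cancel with the polynomial part, so the numerator is (98/3)·x^3 + o(x^3), and the limit is (98/3)/(-1) = -98/3.

-98/3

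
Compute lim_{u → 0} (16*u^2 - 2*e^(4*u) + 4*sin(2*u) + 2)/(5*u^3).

Substitution gives 0/0 (the numerator vanishes to order 3).
Expand each term to order u^3: the coefficient of u^3 in -2·e^(4u) is -64/3 and in 4·sin(2u) is -16/3.
Lower-order terms cancel with the polynomial part, so the numerator is (-80/3)·u^3 + o(u^3), and the limit is (-80/3)/(5) = -16/3.

-16/3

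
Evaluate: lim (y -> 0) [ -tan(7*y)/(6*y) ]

Substitution gives 0/0.
Since tan(u)/u → 1 as u → 0, tan(7y)/(7y) → 1 and the limit is 7/(-6) = -7/6.

-7/6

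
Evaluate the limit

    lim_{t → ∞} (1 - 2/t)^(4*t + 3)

Write it as [(1 - 2/t)^t]^(4) · (1 - 2/t)^(3). The bracketed term tends to e^(-2) and the second factor to 1, so the limit is e^(-8).

e^(-8)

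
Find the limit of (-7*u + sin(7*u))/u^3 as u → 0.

-343/6

Direct substitution gives 0/0.
Apply L'Hôpital: lim (7*cos(7*u) - 7)/(3*u^2), still 0/0.
Apply L'Hôpital: lim (-49*sin(7*u))/(6*u), still 0/0.
After 3 applications of L'Hôpital's rule the quotient is (-343*cos(7*u))/(6); substituting u = 0 gives -343/6.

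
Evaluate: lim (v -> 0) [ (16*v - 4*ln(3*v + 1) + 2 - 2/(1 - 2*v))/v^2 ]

Substitution gives 0/0; apply L'Hôpital's rule 2 times.
After differentiating numerator and denominator 2 times the quotient is (36/(3*v + 1)^2 + 16/(2*v - 1)^3)/(2); at v = 0 this is 10.

10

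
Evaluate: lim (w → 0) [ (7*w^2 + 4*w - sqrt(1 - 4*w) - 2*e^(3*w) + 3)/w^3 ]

-5

Substitution gives 0/0; apply L'Hôpital's rule 3 times.
After differentiating numerator and denominator 3 times the quotient is (-54*e^(3*w) + 24/(1 - 4*w)^(5/2))/(6); at w = 0 this is -5.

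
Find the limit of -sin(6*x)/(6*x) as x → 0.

Substitution gives 0/0.
Write it as (6/(-6))·sin(6x)/(6x); since sin(u)/u → 1, the limit is -1.

-1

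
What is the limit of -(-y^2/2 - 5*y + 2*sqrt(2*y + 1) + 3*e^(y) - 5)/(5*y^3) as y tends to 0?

-3/10

Substitution gives 0/0 (the numerator vanishes to order 3).
Expand each term to order y^3: the coefficient of y^3 in 3·e^(y) is 1/2 and in 2·√(1 + 2y) is 1.
Lower-order terms cancel with the polynomial part, so the numerator is (3/2)·y^3 + o(y^3), and the limit is (3/2)/(-5) = -3/10.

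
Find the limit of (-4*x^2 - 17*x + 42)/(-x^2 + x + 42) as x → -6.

Direct substitution gives 0/0, so factor. Both numerator and denominator have (x + 6) as a factor.
After cancelling, the expression reduces to (7 - 4*x)/(7 - x).
Substituting x = -6 gives 31/13.

31/13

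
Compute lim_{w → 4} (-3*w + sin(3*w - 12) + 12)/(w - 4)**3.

Direct substitution gives 0/0.
Apply L'Hôpital: lim (3*cos(3*w - 12) - 3)/(3*(w - 4)^2), still 0/0.
Apply L'Hôpital: lim (-9*sin(3*w - 12))/(6*w - 24), still 0/0.
After 3 applications of L'Hôpital's rule the quotient is (-27*cos(3*w - 12))/(6); substituting w = 4 gives -9/2.

-9/2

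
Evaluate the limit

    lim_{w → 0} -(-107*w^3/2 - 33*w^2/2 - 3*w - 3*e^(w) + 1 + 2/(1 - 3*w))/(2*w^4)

Substitution gives 0/0; apply L'Hôpital's rule 4 times.
After differentiating numerator and denominator 4 times the quotient is (-3*e^(w) - 3888/(3*w - 1)^5)/(-48); at w = 0 this is -1295/16.

-1295/16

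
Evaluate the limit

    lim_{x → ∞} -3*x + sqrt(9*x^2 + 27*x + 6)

An ∞ − ∞ form. Rationalising with the conjugate, the difference becomes (27x + 6) / (√(9*x^2 + 27*x + 6) + 3x).
For large x the denominator behaves like 2·3x, so the quotient tends to 27/6 = 9/2.

9/2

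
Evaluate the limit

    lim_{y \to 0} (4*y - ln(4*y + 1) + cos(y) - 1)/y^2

15/2

Substitution gives 0/0 (the numerator vanishes to order 2).
Expand each term to order y^2: the coefficient of y^2 in −ln(1 + 4y) is 8 and in cos(y) is -1/2.
Lower-order terms cancel with the polynomial part, so the numerator is (15/2)·y^2 + o(y^2), and the limit is (15/2)/(1) = 15/2.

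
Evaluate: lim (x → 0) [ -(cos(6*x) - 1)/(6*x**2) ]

3

Direct substitution gives 0/0.
Apply L'Hôpital: lim (-6*sin(6*x))/(-12*x), still 0/0.
After 2 applications of L'Hôpital's rule the quotient is (-36*cos(6*x))/(-12); substituting x = 0 gives 3.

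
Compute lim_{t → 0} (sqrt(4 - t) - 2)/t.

-1/4

A 0/0 form; rationalise with √(4 - t) + √4. This collapses the numerator to -t, leaving -1/(√(4 - t) + √4) → -1/(2√4) = -1/4.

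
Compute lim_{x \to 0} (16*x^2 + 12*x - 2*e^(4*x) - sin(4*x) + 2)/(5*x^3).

-32/15

Substitution gives 0/0; apply L'Hôpital's rule 3 times.
After differentiating numerator and denominator 3 times the quotient is (-128*e^(4*x) + 64*cos(4*x))/(30); at x = 0 this is -32/15.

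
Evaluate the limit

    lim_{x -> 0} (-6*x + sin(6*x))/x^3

-36

Direct substitution gives 0/0.
Apply L'Hôpital: lim (6*cos(6*x) - 6)/(3*x^2), still 0/0.
Apply L'Hôpital: lim (-36*sin(6*x))/(6*x), still 0/0.
After 3 applications of L'Hôpital's rule the quotient is (-216*cos(6*x))/(6); substituting x = 0 gives -36.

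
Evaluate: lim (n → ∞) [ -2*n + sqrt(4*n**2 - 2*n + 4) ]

This has the form ∞ − ∞. Multiply and divide by the conjugate √(4*n^2 - 2*n + 4) + 2n.
That gives (-2n + 4) / (√(4*n^2 - 2*n + 4) + 2n).
Divide numerator and denominator by n: the limit is -2/(2·2) = -1/2.

-1/2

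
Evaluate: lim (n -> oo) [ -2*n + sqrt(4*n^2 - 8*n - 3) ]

-2

An ∞ − ∞ form. Rationalising with the conjugate, the difference becomes (-8n - 3) / (√(4*n^2 - 8*n - 3) + 2n).
For large n the denominator behaves like 2·2n, so the quotient tends to -8/4 = -2.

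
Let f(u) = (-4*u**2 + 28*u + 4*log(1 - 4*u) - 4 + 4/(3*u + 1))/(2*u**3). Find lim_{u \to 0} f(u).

-290/3

Substitution gives 0/0; apply L'Hôpital's rule 3 times.
After differentiating numerator and denominator 3 times the quotient is (512/(4*u - 1)^3 - 648/(3*u + 1)^4)/(12); at u = 0 this is -290/3.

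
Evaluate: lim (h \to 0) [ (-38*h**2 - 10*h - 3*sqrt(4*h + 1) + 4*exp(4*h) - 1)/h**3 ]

Substitution gives 0/0 (the numerator vanishes to order 3).
Expand each term to order h^3: the coefficient of h^3 in 4·e^(4h) is 128/3 and in -3·√(1 + 4h) is -12.
Lower-order terms cancel with the polynomial part, so the numerator is (92/3)·h^3 + o(h^3), and the limit is (92/3)/(1) = 92/3.

92/3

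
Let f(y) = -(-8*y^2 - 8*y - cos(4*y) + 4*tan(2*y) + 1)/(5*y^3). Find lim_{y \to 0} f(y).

Substitution gives 0/0 (the numerator vanishes to order 3).
Expand each term to order y^3: the coefficient of y^3 in 4·tan(2y) is 32/3 and in −cos(4y) is 0.
Lower-order terms cancel with the polynomial part, so the numerator is (32/3)·y^3 + o(y^3), and the limit is (32/3)/(-5) = -32/15.

-32/15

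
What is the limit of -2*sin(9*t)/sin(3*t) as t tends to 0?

Substitution gives 0/0.
Divide numerator and denominator by t: sin(9t)/t → 9 and sin(3t)/t → 3, so the limit is -2·9/3 = -6.

-6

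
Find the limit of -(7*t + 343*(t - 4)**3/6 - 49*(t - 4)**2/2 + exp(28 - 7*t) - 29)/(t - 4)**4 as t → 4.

Direct substitution gives 0/0.
Apply L'Hôpital: lim (-49*t + 343*(t - 4)^2/2 - 7*e^(28 - 7*t) + 203)/(-4*(t - 4)^3), still 0/0.
Apply L'Hôpital: lim (343*t + 49*e^(28 - 7*t) - 1421)/(-12*(t - 4)^2), still 0/0.
Apply L'Hôpital: lim (343 - 343*e^(28 - 7*t))/(96 - 24*t), still 0/0.
After 4 applications of L'Hôpital's rule the quotient is (2401*e^(28 - 7*t))/(-24); substituting t = 4 gives -2401/24.

-2401/24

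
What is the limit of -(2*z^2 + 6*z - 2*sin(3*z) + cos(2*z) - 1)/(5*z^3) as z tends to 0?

-9/5

Substitution gives 0/0 (the numerator vanishes to order 3).
Expand each term to order z^3: the coefficient of z^3 in cos(2z) is 0 and in -2·sin(3z) is 9.
Lower-order terms cancel with the polynomial part, so the numerator is (9)·z^3 + o(z^3), and the limit is (9)/(-5) = -9/5.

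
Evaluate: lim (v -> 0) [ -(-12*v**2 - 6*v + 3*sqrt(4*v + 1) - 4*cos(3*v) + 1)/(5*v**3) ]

Substitution gives 0/0 (the numerator vanishes to order 3).
Expand each term to order v^3: the coefficient of v^3 in 3·√(1 + 4v) is 12 and in -4·cos(3v) is 0.
Lower-order terms cancel with the polynomial part, so the numerator is (12)·v^3 + o(v^3), and the limit is (12)/(-5) = -12/5.

-12/5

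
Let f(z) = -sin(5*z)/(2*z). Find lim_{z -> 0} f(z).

-5/2

Substitution gives 0/0.
Write it as (5/(-2))·sin(5z)/(5z); since sin(u)/u → 1, the limit is -5/2.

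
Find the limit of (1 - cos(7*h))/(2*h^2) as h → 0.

49/4

Substitution gives 0/0.
Use (1 − cos u)/u² → 1/2 with u = 7h: the limit is 7²/(2·2) = 49/4.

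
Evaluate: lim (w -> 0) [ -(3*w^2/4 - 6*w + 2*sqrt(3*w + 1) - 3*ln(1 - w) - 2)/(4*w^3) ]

Substitution gives 0/0 (the numerator vanishes to order 3).
Expand each term to order w^3: the coefficient of w^3 in 2·√(1 + 3w) is 27/8 and in -3·ln(1 - w) is 1.
Lower-order terms cancel with the polynomial part, so the numerator is (35/8)·w^3 + o(w^3), and the limit is (35/8)/(-4) = -35/32.

-35/32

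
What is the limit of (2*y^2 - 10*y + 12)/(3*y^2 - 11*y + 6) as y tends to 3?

Direct substitution gives 0/0, so factor. Both numerator and denominator have (y - 3) as a factor.
After cancelling, the expression reduces to (2*y - 4)/(3*y - 2).
Substituting y = 3 gives 2/7.

2/7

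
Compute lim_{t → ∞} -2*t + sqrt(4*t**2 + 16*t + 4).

4

This has the form ∞ − ∞. Multiply and divide by the conjugate √(4*t^2 + 16*t + 4) + 2t.
That gives (16t + 4) / (√(4*t^2 + 16*t + 4) + 2t).
Divide numerator and denominator by t: the limit is 16/(2·2) = 4.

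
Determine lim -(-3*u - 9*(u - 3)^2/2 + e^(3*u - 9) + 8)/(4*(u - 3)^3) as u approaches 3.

Direct substitution gives 0/0.
Apply L'Hôpital: lim (-9*u + 3*e^(3*u - 9) + 24)/(-12*(u - 3)^2), still 0/0.
Apply L'Hôpital: lim (9*e^(3*u - 9) - 9)/(72 - 24*u), still 0/0.
After 3 applications of L'Hôpital's rule the quotient is (27*e^(3*u - 9))/(-24); substituting u = 3 gives -9/8.

-9/8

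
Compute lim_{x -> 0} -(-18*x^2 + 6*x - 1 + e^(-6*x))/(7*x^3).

36/7

Direct substitution gives 0/0.
Apply L'Hôpital: lim (-36*x + 6 - 6*e^(-6*x))/(-21*x^2), still 0/0.
Apply L'Hôpital: lim (-36 + 36*e^(-6*x))/(-42*x), still 0/0.
After 3 applications of L'Hôpital's rule the quotient is (-216*e^(-6*x))/(-42); substituting x = 0 gives 36/7.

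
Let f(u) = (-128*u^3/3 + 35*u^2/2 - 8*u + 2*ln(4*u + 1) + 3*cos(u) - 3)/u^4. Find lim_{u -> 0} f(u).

-1023/8

Substitution gives 0/0 (the numerator vanishes to order 4).
Expand each term to order u^4: the coefficient of u^4 in 2·ln(1 + 4u) is -128 and in 3·cos(u) is 1/8.
Lower-order terms cancel with the polynomial part, so the numerator is (-1023/8)·u^4 + o(u^4), and the limit is (-1023/8)/(1) = -1023/8.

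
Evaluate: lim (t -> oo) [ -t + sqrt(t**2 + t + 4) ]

An ∞ − ∞ form. Rationalising with the conjugate, the difference becomes (t + 4) / (√(t^2 + t + 4) + t).
For large t the denominator behaves like 2·t, so the quotient tends to 1/2 = 1/2.

1/2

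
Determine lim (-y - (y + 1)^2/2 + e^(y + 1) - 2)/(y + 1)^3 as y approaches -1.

1/6

Direct substitution gives 0/0.
Apply L'Hôpital: lim (-y + e^(y + 1) - 2)/(3*(y + 1)^2), still 0/0.
Apply L'Hôpital: lim (e^(y + 1) - 1)/(6*y + 6), still 0/0.
After 3 applications of L'Hôpital's rule the quotient is (e^(y + 1))/(6); substituting y = -1 gives 1/6.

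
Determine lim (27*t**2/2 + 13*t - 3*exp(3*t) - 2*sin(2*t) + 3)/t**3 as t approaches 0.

-65/6

Substitution gives 0/0 (the numerator vanishes to order 3).
Expand each term to order t^3: the coefficient of t^3 in -2·sin(2t) is 8/3 and in -3·e^(3t) is -27/2.
Lower-order terms cancel with the polynomial part, so the numerator is (-65/6)·t^3 + o(t^3), and the limit is (-65/6)/(1) = -65/6.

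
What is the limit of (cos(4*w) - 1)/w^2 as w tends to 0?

Direct substitution gives 0/0.
Apply L'Hôpital: lim (-4*sin(4*w))/(2*w), still 0/0.
After 2 applications of L'Hôpital's rule the quotient is (-16*cos(4*w))/(2); substituting w = 0 gives -8.

-8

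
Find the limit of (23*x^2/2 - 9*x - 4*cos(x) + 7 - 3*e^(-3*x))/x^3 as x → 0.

27/2

Substitution gives 0/0 (the numerator vanishes to order 3).
Expand each term to order x^3: the coefficient of x^3 in -3·e^(-3x) is 27/2 and in -4·cos(x) is 0.
Lower-order terms cancel with the polynomial part, so the numerator is (27/2)·x^3 + o(x^3), and the limit is (27/2)/(1) = 27/2.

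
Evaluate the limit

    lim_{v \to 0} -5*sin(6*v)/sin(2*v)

Substitution gives 0/0.
Divide numerator and denominator by v: sin(6v)/v → 6 and sin(2v)/v → 2, so the limit is -5·6/2 = -15.

-15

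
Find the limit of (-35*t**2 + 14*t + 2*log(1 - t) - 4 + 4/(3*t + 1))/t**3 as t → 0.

Substitution gives 0/0; apply L'Hôpital's rule 3 times.
After differentiating numerator and denominator 3 times the quotient is (-648/(3*t + 1)^4 + 4/(t - 1)^3)/(6); at t = 0 this is -326/3.

-326/3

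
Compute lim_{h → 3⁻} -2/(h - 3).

∞

As h → 3⁻, (h - 3) → 0⁻, so (h - 3)^1 → 0⁻ and -2/(h - 3)^1 → ∞.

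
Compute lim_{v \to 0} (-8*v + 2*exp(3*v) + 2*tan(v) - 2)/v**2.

Substitution gives 0/0; apply L'Hôpital's rule 2 times.
After differentiating numerator and denominator 2 times the quotient is (18*e^(3*v) + 4*sin(v)/cos(v)^3)/(2); at v = 0 this is 9.

9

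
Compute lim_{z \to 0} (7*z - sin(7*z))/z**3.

Direct substitution gives 0/0.
Apply L'Hôpital: lim (7 - 7*cos(7*z))/(3*z^2), still 0/0.
Apply L'Hôpital: lim (49*sin(7*z))/(6*z), still 0/0.
After 3 applications of L'Hôpital's rule the quotient is (343*cos(7*z))/(6); substituting z = 0 gives 343/6.

343/6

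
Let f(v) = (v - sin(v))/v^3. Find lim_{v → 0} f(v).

Direct substitution gives 0/0.
Apply L'Hôpital: lim (1 - cos(v))/(3*v^2), still 0/0.
Apply L'Hôpital: lim (sin(v))/(6*v), still 0/0.
After 3 applications of L'Hôpital's rule the quotient is (cos(v))/(6); substituting v = 0 gives 1/6.

1/6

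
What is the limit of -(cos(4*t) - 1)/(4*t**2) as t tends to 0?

Direct substitution gives 0/0.
Apply L'Hôpital: lim (-4*sin(4*t))/(-8*t), still 0/0.
After 2 applications of L'Hôpital's rule the quotient is (-16*cos(4*t))/(-8); substituting t = 0 gives 2.

2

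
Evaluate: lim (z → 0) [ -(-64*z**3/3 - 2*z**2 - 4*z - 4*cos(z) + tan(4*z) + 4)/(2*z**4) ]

Substitution gives 0/0 (the numerator vanishes to order 4).
Expand each term to order z^4: the coefficient of z^4 in -4·cos(z) is -1/6 and in tan(4z) is 0.
Lower-order terms cancel with the polynomial part, so the numerator is (-1/6)·z^4 + o(z^4), and the limit is (-1/6)/(-2) = 1/12.

1/12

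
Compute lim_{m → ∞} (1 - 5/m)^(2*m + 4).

e^(-10)

The base → 1 and the exponent → ∞: a 1^∞ form.
Take logarithms: (2m + 4)·ln(1 - 5/m). Since ln(1+u) ~ u for small u, this behaves like (2m)·(-5/m) → -10.
So the limit is e^(-10).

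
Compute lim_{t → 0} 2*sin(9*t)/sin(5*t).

Substitution gives 0/0.
Divide numerator and denominator by t: sin(9t)/t → 9 and sin(5t)/t → 5, so the limit is 2·9/5 = 18/5.

18/5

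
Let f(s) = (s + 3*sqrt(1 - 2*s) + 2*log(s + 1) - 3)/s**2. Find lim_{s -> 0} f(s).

Substitution gives 0/0 (the numerator vanishes to order 2).
Expand each term to order s^2: the coefficient of s^2 in 2·ln(1 + s) is -1 and in 3·√(1 - 2s) is -3/2.
Lower-order terms cancel with the polynomial part, so the numerator is (-5/2)·s^2 + o(s^2), and the limit is (-5/2)/(1) = -5/2.

-5/2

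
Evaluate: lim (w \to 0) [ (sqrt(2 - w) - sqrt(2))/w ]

Substitution gives 0/0. Multiply numerator and denominator by the conjugate √(2 - w) + √2.
The numerator becomes (2 - w) − 2 = -w, so the expression simplifies to -1/(√(2 - w) + √2).
Letting w → 0 gives -1/(2√2) = -√(2)/4.

-√(2)/4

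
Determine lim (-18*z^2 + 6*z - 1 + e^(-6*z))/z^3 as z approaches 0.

Direct substitution gives 0/0.
Apply L'Hôpital: lim (-36*z + 6 - 6*e^(-6*z))/(3*z^2), still 0/0.
Apply L'Hôpital: lim (-36 + 36*e^(-6*z))/(6*z), still 0/0.
After 3 applications of L'Hôpital's rule the quotient is (-216*e^(-6*z))/(6); substituting z = 0 gives -36.

-36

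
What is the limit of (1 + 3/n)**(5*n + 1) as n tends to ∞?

Let L be the limit and take ln: ln L = lim (5n + 1)·ln(1 + 3/n) = lim (5n + 1)·(3/n + O(1/n²)) = 15.
Hence L = e^(15).

e^(15)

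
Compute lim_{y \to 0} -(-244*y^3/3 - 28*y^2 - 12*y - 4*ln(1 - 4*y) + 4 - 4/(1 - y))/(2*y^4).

Substitution gives 0/0; apply L'Hôpital's rule 4 times.
After differentiating numerator and denominator 4 times the quotient is (6144/(4*y - 1)^4 + 96/(y - 1)^5)/(-48); at y = 0 this is -126.

-126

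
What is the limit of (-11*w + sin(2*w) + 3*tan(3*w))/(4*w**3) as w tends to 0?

77/12

Substitution gives 0/0; apply L'Hôpital's rule 3 times.
After differentiating numerator and denominator 3 times the quotient is (-8*cos(2*w) + 486*tan(3*w)^4 + 648*tan(3*w)^2 + 162)/(24); at w = 0 this is 77/12.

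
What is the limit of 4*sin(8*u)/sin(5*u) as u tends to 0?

32/5

Substitution gives 0/0.
Divide numerator and denominator by u: sin(8u)/u → 8 and sin(5u)/u → 5, so the limit is 4·8/5 = 32/5.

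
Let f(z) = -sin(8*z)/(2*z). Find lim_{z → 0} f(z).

Substitution gives 0/0.
Write it as (8/(-2))·sin(8z)/(8z); since sin(u)/u → 1, the limit is -4.

-4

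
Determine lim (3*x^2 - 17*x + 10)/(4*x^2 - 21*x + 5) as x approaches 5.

13/19

At x = 5 both the top and bottom vanish — a removable singularity. Factoring out (x - 5) from each leaves (3*x - 2)/(4*x - 1), which at x = 5 equals 13/19.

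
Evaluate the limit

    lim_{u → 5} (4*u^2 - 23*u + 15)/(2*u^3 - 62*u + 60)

17/88

At u = 5 both the top and bottom vanish — a removable singularity. Factoring out (u - 5) from each leaves (4*u - 3)/(2*u^2 + 10*u - 12), which at u = 5 equals 17/88.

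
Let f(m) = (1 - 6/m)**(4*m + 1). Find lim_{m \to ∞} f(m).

The base → 1 and the exponent → ∞: a 1^∞ form.
Take logarithms: (4m + 1)·ln(1 - 6/m). Since ln(1+u) ~ u for small u, this behaves like (4m)·(-6/m) → -24.
So the limit is e^(-24).

e^(-24)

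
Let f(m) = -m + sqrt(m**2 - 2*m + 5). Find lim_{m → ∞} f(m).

This has the form ∞ − ∞. Multiply and divide by the conjugate √(m^2 - 2*m + 5) + m.
That gives (-2m + 5) / (√(m^2 - 2*m + 5) + m).
Divide numerator and denominator by m: the limit is -2/(2·1) = -1.

-1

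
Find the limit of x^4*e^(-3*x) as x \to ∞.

Write as x^4/e^{3x}, an ∞/∞ form.
Exponential growth dominates any polynomial, so repeated L'Hôpital (or the standard result) gives 0.

0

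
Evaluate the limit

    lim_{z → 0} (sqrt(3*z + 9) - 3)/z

A 0/0 form; rationalise with √(9 + 3z) + √9. This collapses the numerator to 3z, leaving 3/(√(9 + 3z) + √9) → 3/(2√9) = 1/2.

1/2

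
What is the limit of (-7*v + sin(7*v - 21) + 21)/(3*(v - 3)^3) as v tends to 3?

Direct substitution gives 0/0.
Apply L'Hôpital: lim (7*cos(7*v - 21) - 7)/(9*(v - 3)^2), still 0/0.
Apply L'Hôpital: lim (-49*sin(7*v - 21))/(18*v - 54), still 0/0.
After 3 applications of L'Hôpital's rule the quotient is (-343*cos(7*v - 21))/(18); substituting v = 3 gives -343/18.

-343/18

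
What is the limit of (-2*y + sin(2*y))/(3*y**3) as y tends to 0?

Direct substitution gives 0/0.
Apply L'Hôpital: lim (2*cos(2*y) - 2)/(9*y^2), still 0/0.
Apply L'Hôpital: lim (-4*sin(2*y))/(18*y), still 0/0.
After 3 applications of L'Hôpital's rule the quotient is (-8*cos(2*y))/(18); substituting y = 0 gives -4/9.

-4/9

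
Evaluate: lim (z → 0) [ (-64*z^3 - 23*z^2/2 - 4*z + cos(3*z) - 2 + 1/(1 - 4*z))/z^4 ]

Substitution gives 0/0 (the numerator vanishes to order 4).
Expand each term to order z^4: the coefficient of z^4 in 1/(1 - 4z) is 256 and in cos(3z) is 27/8.
Lower-order terms cancel with the polynomial part, so the numerator is (2075/8)·z^4 + o(z^4), and the limit is (2075/8)/(1) = 2075/8.

2075/8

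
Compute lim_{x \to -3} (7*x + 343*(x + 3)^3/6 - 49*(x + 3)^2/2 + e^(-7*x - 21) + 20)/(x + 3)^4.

2401/24

Direct substitution gives 0/0.
Apply L'Hôpital: lim (-49*x + 343*(x + 3)^2/2 - 7*e^(-7*x - 21) - 140)/(4*(x + 3)^3), still 0/0.
Apply L'Hôpital: lim (343*x + 49*e^(-7*x - 21) + 980)/(12*(x + 3)^2), still 0/0.
Apply L'Hôpital: lim (343 - 343*e^(-7*x - 21))/(24*x + 72), still 0/0.
After 4 applications of L'Hôpital's rule the quotient is (2401*e^(-7*x - 21))/(24); substituting x = -3 gives 2401/24.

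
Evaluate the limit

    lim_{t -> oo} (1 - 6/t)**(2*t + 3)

e^(-12)

Let L be the limit and take ln: ln L = lim (2t + 3)·ln(1 - 6/t) = lim (2t + 3)·(-6/t + O(1/t²)) = -12.
Hence L = e^(-12).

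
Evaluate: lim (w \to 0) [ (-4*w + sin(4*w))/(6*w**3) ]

-16/9

Direct substitution gives 0/0.
Apply L'Hôpital: lim (4*cos(4*w) - 4)/(18*w^2), still 0/0.
Apply L'Hôpital: lim (-16*sin(4*w))/(36*w), still 0/0.
After 3 applications of L'Hôpital's rule the quotient is (-64*cos(4*w))/(36); substituting w = 0 gives -16/9.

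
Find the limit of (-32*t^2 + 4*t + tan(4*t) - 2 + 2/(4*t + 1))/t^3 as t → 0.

-320/3

Substitution gives 0/0 (the numerator vanishes to order 3).
Expand each term to order t^3: the coefficient of t^3 in tan(4t) is 64/3 and in 2·1/(1 + 4t) is -128.
Lower-order terms cancel with the polynomial part, so the numerator is (-320/3)·t^3 + o(t^3), and the limit is (-320/3)/(1) = -320/3.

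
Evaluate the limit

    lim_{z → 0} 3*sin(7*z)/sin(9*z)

7/3

Substitution gives 0/0.
Divide numerator and denominator by z: sin(7z)/z → 7 and sin(9z)/z → 9, so the limit is 3·7/9 = 7/3.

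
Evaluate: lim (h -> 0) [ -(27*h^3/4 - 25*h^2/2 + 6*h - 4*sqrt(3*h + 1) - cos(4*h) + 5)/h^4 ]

Substitution gives 0/0; apply L'Hôpital's rule 4 times.
After differentiating numerator and denominator 4 times the quotient is (-256*cos(4*h) + 1215/(4*(3*h + 1)^(7/2)))/(-24); at h = 0 this is -191/96.

-191/96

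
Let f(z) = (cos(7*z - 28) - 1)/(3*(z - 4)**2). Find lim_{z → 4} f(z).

-49/6

Direct substitution gives 0/0.
Apply L'Hôpital: lim (-7*sin(7*z - 28))/(6*z - 24), still 0/0.
After 2 applications of L'Hôpital's rule the quotient is (-49*cos(7*z - 28))/(6); substituting z = 4 gives -49/6.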